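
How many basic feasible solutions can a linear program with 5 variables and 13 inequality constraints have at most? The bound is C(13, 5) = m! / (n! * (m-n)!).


Each vertex corresponds to some choice of n active constraints out of m, so the number of vertices is at most C(m, n) = m! / (n!(m-n)!).
m = 13, n = 5
Numerator: 13 * 12 * 11 * 10 * 9
Denominator: 5! = 120
C(13, 5) = 1287


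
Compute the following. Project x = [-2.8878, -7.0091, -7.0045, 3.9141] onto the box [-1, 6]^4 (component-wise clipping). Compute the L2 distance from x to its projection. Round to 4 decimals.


Project each component onto [-1, 6].
clip(-2.8878) = -1.0, clip(-7.0091) = -1.0, clip(-7.0045) = -1.0, clip(3.9141) = 3.9141
Projection = [-1.0, -1.0, -1.0, 3.9141]
Squared diffs: [3.5638, 36.1093, 36.054, 0.0]
Distance = sqrt(75.7271) = 8.7021


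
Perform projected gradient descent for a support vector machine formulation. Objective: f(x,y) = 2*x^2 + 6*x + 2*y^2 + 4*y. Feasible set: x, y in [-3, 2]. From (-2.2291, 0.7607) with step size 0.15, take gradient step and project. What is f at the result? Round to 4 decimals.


Step 1: Compute gradient at (-2.2291, 0.7607).
grad_x = 2*2*-2.2291 + 6 = -2.9164
grad_y = 2*2*0.7607 + 4 = 7.0428
Step 2: Gradient step.
x_raw = -2.2291 - 0.15*-2.9164 = -1.7916
y_raw = 0.7607 - 0.15*7.0428 = -0.2957
Step 3: Project onto [-3, 2].
x_proj = clip(-1.7916) = -1.7916
y_proj = clip(-0.2957) = -0.2957
Step 4: Evaluate f.
f(-1.7916, -0.2957) = -5.3379


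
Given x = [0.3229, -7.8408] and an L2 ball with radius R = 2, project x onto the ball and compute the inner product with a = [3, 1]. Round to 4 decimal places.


Step 1: Compute ||x|| (intermediates to 6 decimals).
||x|| = sqrt(0.3229^2 + (-7.8408)^2) = 7.847446
Step 2: Project.
Since ||x|| > R, scale = R/||x|| = 2/7.847446 = 0.25486, proj(x) = scale * x
proj(x) = [0.082294, -1.998306]
Step 3: Dot product.
a^T * proj(x) = 3*0.082294 + 1*(-1.998306) = -1.7514


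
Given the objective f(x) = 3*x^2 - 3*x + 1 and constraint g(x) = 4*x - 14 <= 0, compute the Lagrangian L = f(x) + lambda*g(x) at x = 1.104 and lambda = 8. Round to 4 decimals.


Step 1: Evaluate f(x).
f(1.104) = 3*1.104^2 - 3*1.104 + 1 = 1.3444
Step 2: Evaluate g(x).
g(1.104) = 4*1.104 - 14 = -9.584
Step 3: Compute Lagrangian.
L = 1.3444 + 8*-9.584 = -75.3276


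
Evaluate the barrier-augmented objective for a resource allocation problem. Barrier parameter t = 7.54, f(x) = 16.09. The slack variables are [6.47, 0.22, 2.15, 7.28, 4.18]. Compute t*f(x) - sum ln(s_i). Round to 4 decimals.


Step 1: Compute log-barrier.
ln values: [1.8672, -1.5141, 0.7655, 1.9851, 1.4303]
phi = -(1.8672 - 1.5141 + 0.7655 + 1.9851 + 1.4303) = -4.534
Step 2: Compute augmented objective.
t*f(x) = 7.54*16.09 = 121.3186
Total = 121.3186 - 4.534 = 116.7846


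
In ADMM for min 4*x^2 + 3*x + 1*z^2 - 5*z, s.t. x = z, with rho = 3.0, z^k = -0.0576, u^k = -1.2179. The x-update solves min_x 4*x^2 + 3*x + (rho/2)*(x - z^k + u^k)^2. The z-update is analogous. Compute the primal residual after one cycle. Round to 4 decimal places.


ADMM iteration with rho = 3.0, z^k = -0.0576, u^k = -1.2179
Step 1: x-update.
Minimize 4*x^2 + 3*x + (3.0/2)*(x + 0.0576 - 1.2179)^2
FOC: (2*4 + 3.0)*x = -3 + 3.0*(-0.0576 + 1.2179)
x^{k+1} = 0.0437
Step 2: z-update.
Minimize 1*z^2 - 5*z + (3.0/2)*(0.0437 - z - 1.2179)^2
FOC: (2*1 + 3.0)*z = 5 + 3.0*(0.0437 - 1.2179)
z^{k+1} = 0.2955
Step 3: u-update.
u^{k+1} = -1.2179 + 0.0437 - 0.2955 = -1.4697
Step 4: Primal residual = |0.0437 - 0.2955| = 0.2518


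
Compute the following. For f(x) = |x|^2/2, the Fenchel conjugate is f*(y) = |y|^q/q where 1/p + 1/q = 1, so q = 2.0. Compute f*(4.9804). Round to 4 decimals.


The conjugate exponent q satisfies 1/p + 1/q = 1.
p = 2, so q = 2/(2 - 1) = 2.0
|y|^q = 4.9804^2.0 = 24.8044
f*(4.9804) = 24.8044 / 2.0 = 12.4022


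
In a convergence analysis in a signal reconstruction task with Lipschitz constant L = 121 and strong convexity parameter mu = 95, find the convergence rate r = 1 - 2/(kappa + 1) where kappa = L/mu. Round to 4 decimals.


Step 1: Compute the condition number.
kappa = L/mu = 121/95 = 1.2737
Step 2: Compute the convergence rate.
r = 1 - 2/(kappa + 1) = 1 - 2*mu/(L + mu) = (L - mu)/(L + mu) = 26/216 = 0.1204


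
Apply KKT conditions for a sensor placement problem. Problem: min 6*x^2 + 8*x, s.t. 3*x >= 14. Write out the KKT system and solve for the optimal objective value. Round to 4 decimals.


Step 1: Try lambda = 0 (constraint inactive).
x_unc = -8/(2*6) = -0.6667
Check: 3*-0.6667 = -2.0001 < 14 -- violated!
Step 2: Constraint must be active: 3*x = 14
x* = 14/3 = 4.6667 (rounded; the exact value 14/3 is used below)
lambda = (2*6*(14/3) + 8)/3 = 21.3333
Step 3: Compute optimal value.
f(x*) = 6*(14/3)^2 + 8*(14/3) = 168.0


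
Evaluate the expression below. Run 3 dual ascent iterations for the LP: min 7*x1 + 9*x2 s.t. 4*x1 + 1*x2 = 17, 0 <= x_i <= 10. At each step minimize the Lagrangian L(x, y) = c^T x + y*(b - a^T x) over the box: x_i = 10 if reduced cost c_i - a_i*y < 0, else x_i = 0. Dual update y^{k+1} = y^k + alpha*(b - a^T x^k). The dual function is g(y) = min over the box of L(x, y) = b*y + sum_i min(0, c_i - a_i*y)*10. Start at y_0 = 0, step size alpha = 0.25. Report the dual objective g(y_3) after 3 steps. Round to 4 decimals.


Dual ascent for LP: min 7*x1 + 9*x2, 4*x1 + 1*x2 = 17, 0 <= x_i <= 10
Step 1: y^k = 0.0, reduced costs: (7.0, 9.0)
  x^k = (0.0, 0.0), subgradient = b - a^T x = 17.0
  y^{k+1} = 0.0 + 0.25*17.0 = 4.25
Step 2: y^k = 4.25, reduced costs: (-10.0, 4.75)
  x^k = (10.0, 0.0), subgradient = b - a^T x = -23.0
  y^{k+1} = 4.25 + 0.25*-23.0 = -1.5
Step 3: y^k = -1.5, reduced costs: (13.0, 10.5)
  x^k = (0.0, 0.0), subgradient = b - a^T x = 17.0
  y^{k+1} = -1.5 + 0.25*17.0 = 2.75
Dual objective at y_3 = 2.75: reduced costs (-4.0, 6.25), box minimizer x = (10.0, 0.0)
g(y_3) = b*y + (c1 - a1*y)*x1 + (c2 - a2*y)*x2 = 17*2.75 + (-4.0)*10.0 + 6.25*0.0 = 46.75 - 40.0 + 0.0 = 6.75


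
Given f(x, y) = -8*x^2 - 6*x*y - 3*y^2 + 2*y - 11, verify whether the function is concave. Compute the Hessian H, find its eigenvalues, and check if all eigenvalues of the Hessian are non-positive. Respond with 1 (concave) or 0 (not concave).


The Hessian of f(x,y) = -8*x^2 - 6*x*y - 3*y^2 + 2*y - 11 is:
H = [[-16, -6], [-6, -6]]
Trace = -16 - 6 = -22
Determinant = -16*-6 - (-6)^2 = 60
Discriminant = (-22)^2 - 4*60 = 244.0
Eigenvalues: lambda_1 = -18.8102, lambda_2 = -3.1898
The function is concave.

1


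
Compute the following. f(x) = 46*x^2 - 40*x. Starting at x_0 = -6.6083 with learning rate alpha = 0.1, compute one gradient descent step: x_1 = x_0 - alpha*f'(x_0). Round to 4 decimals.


We compute the gradient at x_0 and apply the update.
f'(x) = 92*x - 40
f'(-6.6083) = 92*-6.6083 - 40 = -647.9636
x_1 = -6.6083 - 0.1*-647.9636 = 58.1881


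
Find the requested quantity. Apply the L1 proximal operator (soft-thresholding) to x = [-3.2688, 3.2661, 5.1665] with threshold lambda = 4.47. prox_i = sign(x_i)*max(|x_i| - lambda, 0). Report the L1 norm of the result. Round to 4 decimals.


Soft-thresholding with lambda = 4.47:
prox(-3.2688) = sign(-3.2688)*max(|-3.2688| - 4.47, 0) = 0.0
prox(3.2661) = sign(3.2661)*max(|3.2661| - 4.47, 0) = 0.0
prox(5.1665) = sign(5.1665)*max(|5.1665| - 4.47, 0) = 0.6965
prox(x) = [0.0, 0.0, 0.6965]
||prox(x)||_1 = 0.0 + 0.0 + 0.6965 = 0.6965


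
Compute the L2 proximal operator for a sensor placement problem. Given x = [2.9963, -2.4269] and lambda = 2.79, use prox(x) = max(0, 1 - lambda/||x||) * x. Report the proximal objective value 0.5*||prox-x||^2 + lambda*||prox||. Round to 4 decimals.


Step 1: Compute ||x||.
||x|| = 3.8559
Step 2: Compute scaling factor.
scale = max(0, 1 - 2.79/3.8559) = 0.2764
Step 3: prox(x) = [0.8283, -0.6709]
||prox(x)|| = 1.0659
Step 4: Proximal objective.
0.5*||prox-x||^2 = 3.8921
lambda*||prox|| = 2.9739
Total = 6.8658


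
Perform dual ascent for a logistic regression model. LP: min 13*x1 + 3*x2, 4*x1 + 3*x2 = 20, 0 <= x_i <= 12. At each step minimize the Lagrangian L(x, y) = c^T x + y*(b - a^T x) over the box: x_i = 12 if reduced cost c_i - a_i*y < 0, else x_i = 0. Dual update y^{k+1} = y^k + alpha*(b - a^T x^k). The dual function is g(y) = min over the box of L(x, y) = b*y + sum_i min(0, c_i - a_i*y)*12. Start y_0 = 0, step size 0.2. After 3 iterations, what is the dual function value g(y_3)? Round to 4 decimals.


Dual ascent for LP: min 13*x1 + 3*x2, 4*x1 + 3*x2 = 20, 0 <= x_i <= 12
Step 1: y^k = 0.0, reduced costs: (13.0, 3.0)
  x^k = (0.0, 0.0), subgradient = b - a^T x = 20.0
  y^{k+1} = 0.0 + 0.2*20.0 = 4.0
Step 2: y^k = 4.0, reduced costs: (-3.0, -9.0)
  x^k = (12.0, 12.0), subgradient = b - a^T x = -64.0
  y^{k+1} = 4.0 + 0.2*-64.0 = -8.8
Step 3: y^k = -8.8, reduced costs: (48.2, 29.4)
  x^k = (0.0, 0.0), subgradient = b - a^T x = 20.0
  y^{k+1} = -8.8 + 0.2*20.0 = -4.8
Dual objective at y_3 = -4.8: reduced costs (32.2, 17.4), box minimizer x = (0.0, 0.0)
g(y_3) = b*y + (c1 - a1*y)*x1 + (c2 - a2*y)*x2 = 20*(-4.8) + 32.2*0.0 + 17.4*0.0 = -96.0 + 0.0 + 0.0 = -96.0


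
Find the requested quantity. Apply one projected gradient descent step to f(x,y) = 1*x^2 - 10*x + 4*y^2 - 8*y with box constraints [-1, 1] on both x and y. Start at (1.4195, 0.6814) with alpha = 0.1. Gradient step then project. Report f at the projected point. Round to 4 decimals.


Step 1: Compute gradient at (1.4195, 0.6814).
grad_x = 2*1*1.4195 - 10 = -7.161
grad_y = 2*4*0.6814 - 8 = -2.5488
Step 2: Gradient step.
x_raw = 1.4195 - 0.1*-7.161 = 2.1356
y_raw = 0.6814 - 0.1*-2.5488 = 0.9363
Step 3: Project onto [-1, 1].
x_proj = clip(2.1356) = 1.0
y_proj = clip(0.9363) = 0.9363
Step 4: Evaluate f.
f(1.0, 0.9363) = -12.9838


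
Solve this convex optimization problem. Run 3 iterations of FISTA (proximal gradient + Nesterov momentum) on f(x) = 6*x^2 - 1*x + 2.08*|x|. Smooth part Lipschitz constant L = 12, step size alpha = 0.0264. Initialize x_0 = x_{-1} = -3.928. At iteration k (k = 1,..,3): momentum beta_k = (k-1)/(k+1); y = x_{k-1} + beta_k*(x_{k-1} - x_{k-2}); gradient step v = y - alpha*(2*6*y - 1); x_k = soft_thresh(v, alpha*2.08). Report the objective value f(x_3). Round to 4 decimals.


FISTA on f(x) = 6*x^2 - 1*x + 2.08*|x|
L = 12, alpha = 0.0264
Iteration 1: beta = 0.0, y = -3.928 + 0.0*(-3.928 + 3.928) = -3.928
  grad(y) = -48.136, v = y - alpha*grad = -2.6572
  prox(v) = soft_thresh(-2.6572, 0.0549) = -2.6023
Iteration 2: beta = 0.3333, y = -2.6023 + 0.3333*(-2.6023 + 3.928) = -2.1604
  grad(y) = -26.9248, v = y - alpha*grad = -1.4496
  prox(v) = soft_thresh(-1.4496, 0.0549) = -1.3947
Iteration 3: beta = 0.5, y = -1.3947 + 0.5*(-1.3947 + 2.6023) = -0.7909
  grad(y) = -10.4903, v = y - alpha*grad = -0.5139
  prox(v) = soft_thresh(-0.5139, 0.0549) = -0.459
f(x_3) = 6*(-0.459)^2 - 1*(-0.459) + 2.08*|-0.459| = 2.6778


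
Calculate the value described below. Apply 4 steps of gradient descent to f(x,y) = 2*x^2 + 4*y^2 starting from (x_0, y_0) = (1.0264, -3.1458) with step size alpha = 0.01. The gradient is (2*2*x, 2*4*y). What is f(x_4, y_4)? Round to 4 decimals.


Gradient descent on f(x,y) = 2*x^2 + 4*y^2.
Starting point: (1.0264, -3.1458), alpha = 0.01
Step 1: grad_x = 2*2*1.0264 = 4.1056, grad_y = 2*4*-3.1458 = -25.1664
  x_1 = 1.0264 - 0.01*4.1056 = 0.9853
  y_1 = -3.1458 - 0.01*-25.1664 = -2.8941
Step 2: grad_x = 2*2*0.9853 = 3.9414, grad_y = 2*4*-2.8941 = -23.1531
  x_2 = 0.9853 - 0.01*3.9414 = 0.9459
  y_2 = -2.8941 - 0.01*-23.1531 = -2.6626
Step 3: grad_x = 2*2*0.9459 = 3.7837, grad_y = 2*4*-2.6626 = -21.3008
  x_3 = 0.9459 - 0.01*3.7837 = 0.9081
  y_3 = -2.6626 - 0.01*-21.3008 = -2.4496
Step 4: grad_x = 2*2*0.9081 = 3.6324, grad_y = 2*4*-2.4496 = -19.5968
  x_4 = 0.9081 - 0.01*3.6324 = 0.8718
  y_4 = -2.4496 - 0.01*-19.5968 = -2.2536
f(0.8718, -2.2536) = 2*0.8718^2 + 4*(-2.2536)^2 = 21.8353


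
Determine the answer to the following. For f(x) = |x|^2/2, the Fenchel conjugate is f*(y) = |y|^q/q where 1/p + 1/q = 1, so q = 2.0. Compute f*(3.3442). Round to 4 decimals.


The conjugate exponent q satisfies 1/p + 1/q = 1.
p = 2, so q = 2/(2 - 1) = 2.0
|y|^q = 3.3442^2.0 = 11.1837
f*(3.3442) = 11.1837 / 2.0 = 5.5918


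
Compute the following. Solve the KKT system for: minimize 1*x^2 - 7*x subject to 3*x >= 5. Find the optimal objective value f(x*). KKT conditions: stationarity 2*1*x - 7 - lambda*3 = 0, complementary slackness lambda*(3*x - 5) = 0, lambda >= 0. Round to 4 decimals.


Step 1: Try lambda = 0 (constraint inactive).
Stationarity: 2*1*x - 7 = 0
x* = 7/(2*1) = 3.5
Check constraint: 3*3.5 = 10.5 >= 5 -- satisfied.
Step 2: Compute optimal value.
f(x*) = 1*3.5^2 - 7*3.5 = -12.25


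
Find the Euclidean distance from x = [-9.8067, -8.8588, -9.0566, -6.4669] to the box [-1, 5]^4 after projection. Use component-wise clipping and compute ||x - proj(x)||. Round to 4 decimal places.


Project each component onto [-1, 5].
clip(-9.8067) = -1.0, clip(-8.8588) = -1.0, clip(-9.0566) = -1.0, clip(-6.4669) = -1.0
Projection = [-1.0, -1.0, -1.0, -1.0]
Squared diffs: [77.558, 61.7607, 64.9088, 29.887]
Distance = sqrt(234.1145) = 15.3008


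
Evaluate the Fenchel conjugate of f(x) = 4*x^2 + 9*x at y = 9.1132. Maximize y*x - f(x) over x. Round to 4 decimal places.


f*(y) = sup_x {y*x - a*x^2 - b*x} = sup_x {(y-b)*x - a*x^2}
FOC: (y - b) - 2a*x = 0 => x* = (y - b)/(2a)
x* = (9.1132 - 9)/(2*4) = 0.0142
f*(9.1132) = (y-b)^2/(4a) = (9.1132 - 9)^2/(4*4)
= 0.0128/16 = 0.0008


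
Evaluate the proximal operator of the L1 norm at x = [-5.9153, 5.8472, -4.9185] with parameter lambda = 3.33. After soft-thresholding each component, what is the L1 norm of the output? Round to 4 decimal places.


Soft-thresholding with lambda = 3.33:
prox(-5.9153) = sign(-5.9153)*max(|-5.9153| - 3.33, 0) = -2.5853
prox(5.8472) = sign(5.8472)*max(|5.8472| - 3.33, 0) = 2.5172
prox(-4.9185) = sign(-4.9185)*max(|-4.9185| - 3.33, 0) = -1.5885
prox(x) = [-2.5853, 2.5172, -1.5885]
||prox(x)||_1 = 2.5853 + 2.5172 + 1.5885 = 6.691


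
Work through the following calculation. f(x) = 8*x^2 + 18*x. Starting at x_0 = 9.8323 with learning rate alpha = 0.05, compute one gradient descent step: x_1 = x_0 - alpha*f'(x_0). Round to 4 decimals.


We compute the gradient at x_0 and apply the update.
f'(x) = 16*x + 18
f'(9.8323) = 16*9.8323 + 18 = 175.3168
x_1 = 9.8323 - 0.05*175.3168 = 1.0665


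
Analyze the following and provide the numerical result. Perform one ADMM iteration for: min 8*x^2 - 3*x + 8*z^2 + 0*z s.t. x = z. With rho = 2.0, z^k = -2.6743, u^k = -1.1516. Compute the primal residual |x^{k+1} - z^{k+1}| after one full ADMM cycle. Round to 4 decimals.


ADMM iteration with rho = 2.0, z^k = -2.6743, u^k = -1.1516
Step 1: x-update.
Minimize 8*x^2 - 3*x + (2.0/2)*(x + 2.6743 - 1.1516)^2
FOC: (2*8 + 2.0)*x = 3 + 2.0*(-2.6743 + 1.1516)
x^{k+1} = -0.0025
Step 2: z-update.
Minimize 8*z^2 + 0*z + (2.0/2)*(-0.0025 - z - 1.1516)^2
FOC: (2*8 + 2.0)*z = 0 + 2.0*(-0.0025 - 1.1516)
z^{k+1} = -0.1282
Step 3: u-update.
u^{k+1} = -1.1516 - 0.0025 + 0.1282 = -1.0259
Step 4: Primal residual = |-0.0025 + 0.1282| = 0.1257


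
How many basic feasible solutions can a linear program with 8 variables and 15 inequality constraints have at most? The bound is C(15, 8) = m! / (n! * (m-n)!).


Each vertex corresponds to some choice of n active constraints out of m, so the number of vertices is at most C(m, n) = m! / (n!(m-n)!).
m = 15, n = 8
Numerator: 15 * 14 * 13 * 12 * 11 * 10 * 9 * 8
Denominator: 8! = 40320
C(15, 8) = 6435


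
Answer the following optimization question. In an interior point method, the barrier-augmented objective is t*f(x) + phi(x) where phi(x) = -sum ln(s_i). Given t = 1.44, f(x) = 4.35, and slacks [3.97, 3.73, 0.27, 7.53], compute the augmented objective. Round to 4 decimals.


Step 1: Compute log-barrier.
ln values: [1.3788, 1.3164, -1.3093, 2.0189]
phi = -(1.3788 + 1.3164 - 1.3093 + 2.0189) = -3.4047
Step 2: Compute augmented objective.
t*f(x) = 1.44*4.35 = 6.264
Total = 6.264 - 3.4047 = 2.8593


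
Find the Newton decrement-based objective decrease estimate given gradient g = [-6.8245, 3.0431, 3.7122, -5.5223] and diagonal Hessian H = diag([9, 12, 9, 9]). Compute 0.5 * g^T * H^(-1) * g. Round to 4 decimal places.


Step 1: H is diagonal, so H^(-1) * g = [-0.7583, 0.2536, 0.4125, -0.6136].
Step 2: g^T H^(-1) g = sum_i g_i^2 / H_ii
  = (-6.8245)^2/9 + (3.0431)^2/12 + (3.7122)^2/9 + (-5.5223)^2/9
  = 5.1749 + 0.7717 + 1.5312 + 3.3884 = 10.8662
Step 3: Objective decrease = 0.5 * g^T H^(-1) g = 5.4331


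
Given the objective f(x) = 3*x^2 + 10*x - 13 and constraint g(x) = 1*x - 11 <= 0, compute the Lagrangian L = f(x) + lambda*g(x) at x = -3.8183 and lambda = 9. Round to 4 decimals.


Step 1: Evaluate f(x).
f(-3.8183) = 3*(-3.8183)^2 + 10*(-3.8183) - 13 = -7.4448
Step 2: Evaluate g(x).
g(-3.8183) = 1*-3.8183 - 11 = -14.8183
Step 3: Compute Lagrangian.
L = -7.4448 + 9*-14.8183 = -140.8095


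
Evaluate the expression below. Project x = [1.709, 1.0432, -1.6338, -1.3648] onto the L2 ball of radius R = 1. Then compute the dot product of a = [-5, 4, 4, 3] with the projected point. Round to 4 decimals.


Step 1: Compute ||x|| (intermediates to 6 decimals).
||x|| = sqrt(1.709^2 + 1.0432^2 + (-1.6338)^2 + (-1.3648)^2) = 2.922487
Step 2: Project.
Since ||x|| > R, scale = R/||x|| = 1/2.922487 = 0.342174, proj(x) = scale * x
proj(x) = [0.584775, 0.356956, -0.559044, -0.466999]
Step 3: Dot product.
a^T * proj(x) = -5*0.584775 + 4*0.356956 + 4*(-0.559044) + 3*(-0.466999) = -5.1332


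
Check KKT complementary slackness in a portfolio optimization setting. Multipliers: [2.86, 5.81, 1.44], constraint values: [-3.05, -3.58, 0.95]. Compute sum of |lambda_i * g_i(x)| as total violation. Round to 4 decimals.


KKT complementary slackness check:
lambda_1 * g_1 = 2.86 * -3.05 = -8.723
lambda_2 * g_2 = 5.81 * -3.58 = -20.7998
lambda_3 * g_3 = 1.44 * 0.95 = 1.368
Total violation = 8.723 + 20.7998 + 1.368 = 30.8908


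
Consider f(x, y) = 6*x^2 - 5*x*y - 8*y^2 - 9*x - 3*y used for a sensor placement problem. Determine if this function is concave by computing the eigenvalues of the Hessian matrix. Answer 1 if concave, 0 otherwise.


The Hessian of f(x,y) = 6*x^2 - 5*x*y - 8*y^2 - 9*x - 3*y is:
H = [[12, -5], [-5, -16]]
Trace = 12 - 16 = -4
Determinant = 12*-16 - (-5)^2 = -217
Discriminant = (-4)^2 - 4*-217 = 884.0
Eigenvalues: lambda_1 = -16.8661, lambda_2 = 12.8661
The function is not concave.

0


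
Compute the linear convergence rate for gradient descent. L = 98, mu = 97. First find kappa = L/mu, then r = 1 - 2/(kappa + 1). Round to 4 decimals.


Step 1: Compute the condition number.
kappa = L/mu = 98/97 = 1.0103
Step 2: Compute the convergence rate.
r = 1 - 2/(kappa + 1) = 1 - 2*mu/(L + mu) = (L - mu)/(L + mu) = 1/195 = 0.0051


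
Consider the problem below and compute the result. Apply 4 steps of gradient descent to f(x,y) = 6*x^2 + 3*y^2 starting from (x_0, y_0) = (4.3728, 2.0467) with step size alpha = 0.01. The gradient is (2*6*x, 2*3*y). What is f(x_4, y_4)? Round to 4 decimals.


Gradient descent on f(x,y) = 6*x^2 + 3*y^2.
Starting point: (4.3728, 2.0467), alpha = 0.01
Step 1: grad_x = 2*6*4.3728 = 52.4736, grad_y = 2*3*2.0467 = 12.2802
  x_1 = 4.3728 - 0.01*52.4736 = 3.8481
  y_1 = 2.0467 - 0.01*12.2802 = 1.9239
Step 2: grad_x = 2*6*3.8481 = 46.1768, grad_y = 2*3*1.9239 = 11.5434
  x_2 = 3.8481 - 0.01*46.1768 = 3.3863
  y_2 = 1.9239 - 0.01*11.5434 = 1.8085
Step 3: grad_x = 2*6*3.3863 = 40.6356, grad_y = 2*3*1.8085 = 10.8508
  x_3 = 3.3863 - 0.01*40.6356 = 2.9799
  y_3 = 1.8085 - 0.01*10.8508 = 1.7
Step 4: grad_x = 2*6*2.9799 = 35.7593, grad_y = 2*3*1.7 = 10.1997
  x_4 = 2.9799 - 0.01*35.7593 = 2.6223
  y_4 = 1.7 - 0.01*10.1997 = 1.598
f(2.6223, 1.598) = 6*2.6223^2 + 3*1.598^2 = 48.9207


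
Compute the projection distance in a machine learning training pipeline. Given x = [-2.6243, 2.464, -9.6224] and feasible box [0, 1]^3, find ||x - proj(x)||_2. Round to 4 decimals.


Project each component onto [0, 1].
clip(-2.6243) = 0.0, clip(2.464) = 1.0, clip(-9.6224) = 0.0
Projection = [0.0, 1.0, 0.0]
Squared diffs: [6.887, 2.1433, 92.5906]
Distance = sqrt(101.6209) = 10.0807


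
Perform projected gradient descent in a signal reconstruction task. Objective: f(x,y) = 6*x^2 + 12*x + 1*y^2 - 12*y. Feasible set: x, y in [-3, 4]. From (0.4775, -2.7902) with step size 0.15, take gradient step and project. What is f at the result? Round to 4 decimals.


Step 1: Compute gradient at (0.4775, -2.7902).
grad_x = 2*6*0.4775 + 12 = 17.73
grad_y = 2*1*-2.7902 - 12 = -17.5804
Step 2: Gradient step.
x_raw = 0.4775 - 0.15*17.73 = -2.182
y_raw = -2.7902 - 0.15*-17.5804 = -0.1531
Step 3: Project onto [-3, 4].
x_proj = clip(-2.182) = -2.182
y_proj = clip(-0.1531) = -0.1531
Step 4: Evaluate f.
f(-2.182, -0.1531) = 4.2439


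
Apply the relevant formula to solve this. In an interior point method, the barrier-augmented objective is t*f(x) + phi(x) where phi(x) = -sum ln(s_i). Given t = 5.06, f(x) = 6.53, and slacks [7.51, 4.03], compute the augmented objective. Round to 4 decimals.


Step 1: Compute log-barrier.
ln values: [2.0162, 1.3938]
phi = -(2.0162 + 1.3938) = -3.41
Step 2: Compute augmented objective.
t*f(x) = 5.06*6.53 = 33.0418
Total = 33.0418 - 3.41 = 29.6318


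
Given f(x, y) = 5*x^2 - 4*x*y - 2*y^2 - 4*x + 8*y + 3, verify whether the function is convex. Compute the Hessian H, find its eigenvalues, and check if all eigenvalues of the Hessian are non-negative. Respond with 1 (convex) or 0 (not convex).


The Hessian of f(x,y) = 5*x^2 - 4*x*y - 2*y^2 - 4*x + 8*y + 3 is:
H = [[10, -4], [-4, -4]]
Trace = 10 - 4 = 6
Determinant = 10*-4 - (-4)^2 = -56
Discriminant = (6)^2 - 4*-56 = 260.0
Eigenvalues: lambda_1 = -5.0623, lambda_2 = 11.0623
The function is not convex.

0


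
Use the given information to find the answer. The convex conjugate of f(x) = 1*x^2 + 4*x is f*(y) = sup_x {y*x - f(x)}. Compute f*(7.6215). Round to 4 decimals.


f*(y) = sup_x {y*x - a*x^2 - b*x} = sup_x {(y-b)*x - a*x^2}
FOC: (y - b) - 2a*x = 0 => x* = (y - b)/(2a)
x* = (7.6215 - 4)/(2*1) = 1.8108
f*(7.6215) = (y-b)^2/(4a) = (7.6215 - 4)^2/(4*1)
= 13.1153/4 = 3.2788


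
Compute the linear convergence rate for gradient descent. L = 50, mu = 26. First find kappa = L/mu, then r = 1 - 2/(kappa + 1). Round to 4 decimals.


Step 1: Compute the condition number.
kappa = L/mu = 50/26 = 1.9231
Step 2: Compute the convergence rate.
r = 1 - 2/(kappa + 1) = 1 - 2*mu/(L + mu) = (L - mu)/(L + mu) = 24/76 = 0.3158


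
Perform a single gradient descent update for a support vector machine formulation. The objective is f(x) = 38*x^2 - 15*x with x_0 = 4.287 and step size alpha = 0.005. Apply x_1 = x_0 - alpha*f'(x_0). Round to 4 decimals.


We compute the gradient at x_0 and apply the update.
f'(x) = 76*x - 15
f'(4.287) = 76*4.287 - 15 = 310.812
x_1 = 4.287 - 0.005*310.812 = 2.7329


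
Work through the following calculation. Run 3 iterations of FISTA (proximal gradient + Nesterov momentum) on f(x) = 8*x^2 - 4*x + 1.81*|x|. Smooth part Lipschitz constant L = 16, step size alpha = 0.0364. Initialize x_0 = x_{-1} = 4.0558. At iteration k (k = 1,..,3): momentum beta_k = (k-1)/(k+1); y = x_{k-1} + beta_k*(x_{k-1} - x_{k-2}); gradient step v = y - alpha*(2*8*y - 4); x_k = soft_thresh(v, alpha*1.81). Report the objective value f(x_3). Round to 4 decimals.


FISTA on f(x) = 8*x^2 - 4*x + 1.81*|x|
L = 16, alpha = 0.0364
Iteration 1: beta = 0.0, y = 4.0558 + 0.0*(4.0558 - 4.0558) = 4.0558
  grad(y) = 60.8928, v = y - alpha*grad = 1.8393
  prox(v) = soft_thresh(1.8393, 0.0659) = 1.7734
Iteration 2: beta = 0.3333, y = 1.7734 + 0.3333*(1.7734 - 4.0558) = 1.0126
  grad(y) = 12.202, v = y - alpha*grad = 0.5685
  prox(v) = soft_thresh(0.5685, 0.0659) = 0.5026
Iteration 3: beta = 0.5, y = 0.5026 + 0.5*(0.5026 - 1.7734) = -0.1328
  grad(y) = -6.1252, v = y - alpha*grad = 0.0901
  prox(v) = soft_thresh(0.0901, 0.0659) = 0.0242
f(x_3) = 8*0.0242^2 - 4*0.0242 + 1.81*|0.0242| = -0.0484


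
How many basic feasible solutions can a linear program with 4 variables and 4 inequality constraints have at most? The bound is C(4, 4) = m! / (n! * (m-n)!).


Each vertex corresponds to some choice of n active constraints out of m, so the number of vertices is at most C(m, n) = m! / (n!(m-n)!).
m = 4, n = 4
Numerator: 4 * 3 * 2 * 1
Denominator: 4! = 24
C(4, 4) = 1


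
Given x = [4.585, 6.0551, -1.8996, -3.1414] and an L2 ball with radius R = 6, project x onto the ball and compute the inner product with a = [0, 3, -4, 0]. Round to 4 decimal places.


Step 1: Compute ||x|| (intermediates to 6 decimals).
||x|| = sqrt(4.585^2 + 6.0551^2 + (-1.8996)^2 + (-3.1414)^2) = 8.435836
Step 2: Project.
Since ||x|| > R, scale = R/||x|| = 6/8.435836 = 0.711251, proj(x) = scale * x
proj(x) = [3.261086, 4.306696, -1.351092, -2.234324]
Step 3: Dot product.
a^T * proj(x) = 0*3.261086 + 3*4.306696 - 4*(-1.351092) + 0*(-2.234324) = 18.3245


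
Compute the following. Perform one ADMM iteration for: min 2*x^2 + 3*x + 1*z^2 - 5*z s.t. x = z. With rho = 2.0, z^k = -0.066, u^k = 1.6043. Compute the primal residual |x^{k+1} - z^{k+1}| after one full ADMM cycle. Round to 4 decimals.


ADMM iteration with rho = 2.0, z^k = -0.066, u^k = 1.6043
Step 1: x-update.
Minimize 2*x^2 + 3*x + (2.0/2)*(x + 0.066 + 1.6043)^2
FOC: (2*2 + 2.0)*x = -3 + 2.0*(-0.066 - 1.6043)
x^{k+1} = -1.0568
Step 2: z-update.
Minimize 1*z^2 - 5*z + (2.0/2)*(-1.0568 - z + 1.6043)^2
FOC: (2*1 + 2.0)*z = 5 + 2.0*(-1.0568 + 1.6043)
z^{k+1} = 1.5238
Step 3: u-update.
u^{k+1} = 1.6043 - 1.0568 - 1.5238 = -0.9762
Step 4: Primal residual = |-1.0568 - 1.5238| = 2.5805


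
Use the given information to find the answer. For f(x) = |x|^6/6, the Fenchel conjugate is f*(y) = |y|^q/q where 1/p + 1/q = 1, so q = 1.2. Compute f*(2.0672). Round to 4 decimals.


The conjugate exponent q satisfies 1/p + 1/q = 1.
p = 6, so q = 6/(6 - 1) = 1.2
|y|^q = 2.0672^1.2 = 2.3903
f*(2.0672) = 2.3903 / 1.2 = 1.9919


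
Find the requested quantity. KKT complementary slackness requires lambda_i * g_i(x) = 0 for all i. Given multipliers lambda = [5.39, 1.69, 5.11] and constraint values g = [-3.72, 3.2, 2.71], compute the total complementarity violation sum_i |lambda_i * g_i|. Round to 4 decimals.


KKT complementary slackness check:
lambda_1 * g_1 = 5.39 * -3.72 = -20.0508
lambda_2 * g_2 = 1.69 * 3.2 = 5.408
lambda_3 * g_3 = 5.11 * 2.71 = 13.8481
Total violation = 20.0508 + 5.408 + 13.8481 = 39.3069


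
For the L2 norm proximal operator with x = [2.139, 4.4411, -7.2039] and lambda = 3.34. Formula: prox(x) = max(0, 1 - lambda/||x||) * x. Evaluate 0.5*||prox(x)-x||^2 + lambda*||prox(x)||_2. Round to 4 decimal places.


Step 1: Compute ||x||.
||x|| = 8.729
Step 2: Compute scaling factor.
scale = max(0, 1 - 3.34/8.729) = 0.6174
Step 3: prox(x) = [1.3205, 2.7418, -4.4474]
||prox(x)|| = 5.389
Step 4: Proximal objective.
0.5*||prox-x||^2 = 5.5778
lambda*||prox|| = 17.9993
Total = 23.5769


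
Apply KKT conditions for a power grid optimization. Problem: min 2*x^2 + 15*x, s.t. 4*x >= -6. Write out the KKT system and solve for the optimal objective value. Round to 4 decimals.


Step 1: Try lambda = 0 (constraint inactive).
x_unc = -15/(2*2) = -3.75
Check: 4*-3.75 = -15.0 < -6 -- violated!
Step 2: Constraint must be active: 4*x = -6
x* = -6/4 = -1.5
lambda = (2*2*(-1.5) + 15)/4 = 2.25
Step 3: Compute optimal value.
f(x*) = 2*(-1.5)^2 + 15*(-1.5) = -18.0


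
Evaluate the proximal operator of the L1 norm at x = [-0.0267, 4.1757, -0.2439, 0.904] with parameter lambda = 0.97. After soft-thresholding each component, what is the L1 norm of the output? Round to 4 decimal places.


Soft-thresholding with lambda = 0.97:
prox(-0.0267) = sign(-0.0267)*max(|-0.0267| - 0.97, 0) = 0.0
prox(4.1757) = sign(4.1757)*max(|4.1757| - 0.97, 0) = 3.2057
prox(-0.2439) = sign(-0.2439)*max(|-0.2439| - 0.97, 0) = 0.0
prox(0.904) = sign(0.904)*max(|0.904| - 0.97, 0) = 0.0
prox(x) = [0.0, 3.2057, 0.0, 0.0]
||prox(x)||_1 = 0.0 + 3.2057 + 0.0 + 0.0 = 3.2057


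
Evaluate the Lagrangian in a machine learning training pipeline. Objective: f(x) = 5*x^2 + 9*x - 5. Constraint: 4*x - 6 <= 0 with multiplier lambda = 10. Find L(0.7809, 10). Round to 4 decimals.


Step 1: Evaluate f(x).
f(0.7809) = 5*0.7809^2 + 9*0.7809 - 5 = 5.0771
Step 2: Evaluate g(x).
g(0.7809) = 4*0.7809 - 6 = -2.8764
Step 3: Compute Lagrangian.
L = 5.0771 + 10*-2.8764 = -23.6869


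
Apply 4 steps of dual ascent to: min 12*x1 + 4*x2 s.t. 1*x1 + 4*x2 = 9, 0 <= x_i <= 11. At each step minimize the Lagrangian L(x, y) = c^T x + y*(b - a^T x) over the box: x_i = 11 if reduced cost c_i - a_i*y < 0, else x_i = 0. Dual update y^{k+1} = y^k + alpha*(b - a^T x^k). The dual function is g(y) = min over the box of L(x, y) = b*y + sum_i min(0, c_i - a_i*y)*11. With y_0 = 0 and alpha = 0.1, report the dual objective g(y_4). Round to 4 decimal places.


Dual ascent for LP: min 12*x1 + 4*x2, 1*x1 + 4*x2 = 9, 0 <= x_i <= 11
Step 1: y^k = 0.0, reduced costs: (12.0, 4.0)
  x^k = (0.0, 0.0), subgradient = b - a^T x = 9.0
  y^{k+1} = 0.0 + 0.1*9.0 = 0.9
Step 2: y^k = 0.9, reduced costs: (11.1, 0.4)
  x^k = (0.0, 0.0), subgradient = b - a^T x = 9.0
  y^{k+1} = 0.9 + 0.1*9.0 = 1.8
Step 3: y^k = 1.8, reduced costs: (10.2, -3.2)
  x^k = (0.0, 11.0), subgradient = b - a^T x = -35.0
  y^{k+1} = 1.8 + 0.1*-35.0 = -1.7
Step 4: y^k = -1.7, reduced costs: (13.7, 10.8)
  x^k = (0.0, 0.0), subgradient = b - a^T x = 9.0
  y^{k+1} = -1.7 + 0.1*9.0 = -0.8
Dual objective at y_4 = -0.8: reduced costs (12.8, 7.2), box minimizer x = (0.0, 0.0)
g(y_4) = b*y + (c1 - a1*y)*x1 + (c2 - a2*y)*x2 = 9*(-0.8) + 12.8*0.0 + 7.2*0.0 = -7.2 + 0.0 + 0.0 = -7.2


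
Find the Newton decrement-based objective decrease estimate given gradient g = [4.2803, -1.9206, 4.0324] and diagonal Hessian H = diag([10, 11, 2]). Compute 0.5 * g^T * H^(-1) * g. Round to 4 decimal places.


Step 1: H is diagonal, so H^(-1) * g = [0.428, -0.1746, 2.0162].
Step 2: g^T H^(-1) g = sum_i g_i^2 / H_ii
  = (4.2803)^2/10 + (-1.9206)^2/11 + (4.0324)^2/2
  = 1.8321 + 0.3353 + 8.1301 = 10.2976
Step 3: Objective decrease = 0.5 * g^T H^(-1) g = 5.1488


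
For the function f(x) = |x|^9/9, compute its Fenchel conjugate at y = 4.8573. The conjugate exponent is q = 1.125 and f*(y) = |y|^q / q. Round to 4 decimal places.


The conjugate exponent q satisfies 1/p + 1/q = 1.
p = 9, so q = 9/(9 - 1) = 1.125
|y|^q = 4.8573^1.125 = 5.9183
f*(4.8573) = 5.9183 / 1.125 = 5.2607


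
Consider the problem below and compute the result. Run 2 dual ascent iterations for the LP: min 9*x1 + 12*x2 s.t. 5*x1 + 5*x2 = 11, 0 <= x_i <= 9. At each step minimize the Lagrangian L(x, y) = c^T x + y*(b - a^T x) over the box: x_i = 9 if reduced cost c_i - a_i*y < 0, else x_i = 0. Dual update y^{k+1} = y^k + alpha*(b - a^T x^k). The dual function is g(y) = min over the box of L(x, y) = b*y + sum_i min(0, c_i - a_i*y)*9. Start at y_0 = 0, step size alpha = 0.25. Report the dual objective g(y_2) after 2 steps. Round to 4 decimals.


Dual ascent for LP: min 9*x1 + 12*x2, 5*x1 + 5*x2 = 11, 0 <= x_i <= 9
Step 1: y^k = 0.0, reduced costs: (9.0, 12.0)
  x^k = (0.0, 0.0), subgradient = b - a^T x = 11.0
  y^{k+1} = 0.0 + 0.25*11.0 = 2.75
Step 2: y^k = 2.75, reduced costs: (-4.75, -1.75)
  x^k = (9.0, 9.0), subgradient = b - a^T x = -79.0
  y^{k+1} = 2.75 + 0.25*-79.0 = -17.0
Dual objective at y_2 = -17.0: reduced costs (94.0, 97.0), box minimizer x = (0.0, 0.0)
g(y_2) = b*y + (c1 - a1*y)*x1 + (c2 - a2*y)*x2 = 11*(-17.0) + 94.0*0.0 + 97.0*0.0 = -187.0 + 0.0 + 0.0 = -187.0


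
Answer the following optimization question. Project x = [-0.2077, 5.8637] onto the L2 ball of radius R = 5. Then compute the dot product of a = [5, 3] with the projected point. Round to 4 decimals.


Step 1: Compute ||x|| (intermediates to 6 decimals).
||x|| = sqrt((-0.2077)^2 + 5.8637^2) = 5.867377
Step 2: Project.
Since ||x|| > R, scale = R/||x|| = 5/5.867377 = 0.85217, proj(x) = scale * x
proj(x) = [-0.176996, 4.996869]
Step 3: Dot product.
a^T * proj(x) = 5*(-0.176996) + 3*4.996869 = 14.1056


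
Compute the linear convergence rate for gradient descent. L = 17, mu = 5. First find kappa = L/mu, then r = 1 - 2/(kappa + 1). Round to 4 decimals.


Step 1: Compute the condition number.
kappa = L/mu = 17/5 = 3.4
Step 2: Compute the convergence rate.
r = 1 - 2/(kappa + 1) = 1 - 2*mu/(L + mu) = (L - mu)/(L + mu) = 12/22 = 0.5455


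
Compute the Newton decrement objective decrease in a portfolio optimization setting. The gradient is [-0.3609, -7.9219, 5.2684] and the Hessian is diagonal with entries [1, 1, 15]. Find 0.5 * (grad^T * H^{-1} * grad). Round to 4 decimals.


Step 1: H is diagonal, so H^(-1) * g = [-0.3609, -7.9219, 0.3512].
Step 2: g^T H^(-1) g = sum_i g_i^2 / H_ii
  = (-0.3609)^2/1 + (-7.9219)^2/1 + (5.2684)^2/15
  = 0.1302 + 62.7565 + 1.8504 = 64.7372
Step 3: Objective decrease = 0.5 * g^T H^(-1) g = 32.3686


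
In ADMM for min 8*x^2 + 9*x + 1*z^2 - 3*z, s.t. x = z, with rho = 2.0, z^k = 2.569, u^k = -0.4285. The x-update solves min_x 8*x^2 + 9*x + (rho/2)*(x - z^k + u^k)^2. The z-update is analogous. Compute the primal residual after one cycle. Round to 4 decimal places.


ADMM iteration with rho = 2.0, z^k = 2.569, u^k = -0.4285
Step 1: x-update.
Minimize 8*x^2 + 9*x + (2.0/2)*(x - 2.569 - 0.4285)^2
FOC: (2*8 + 2.0)*x = -9 + 2.0*(2.569 + 0.4285)
x^{k+1} = -0.1669
Step 2: z-update.
Minimize 1*z^2 - 3*z + (2.0/2)*(-0.1669 - z - 0.4285)^2
FOC: (2*1 + 2.0)*z = 3 + 2.0*(-0.1669 - 0.4285)
z^{k+1} = 0.4523
Step 3: u-update.
u^{k+1} = -0.4285 - 0.1669 - 0.4523 = -1.0477
Step 4: Primal residual = |-0.1669 - 0.4523| = 0.6192


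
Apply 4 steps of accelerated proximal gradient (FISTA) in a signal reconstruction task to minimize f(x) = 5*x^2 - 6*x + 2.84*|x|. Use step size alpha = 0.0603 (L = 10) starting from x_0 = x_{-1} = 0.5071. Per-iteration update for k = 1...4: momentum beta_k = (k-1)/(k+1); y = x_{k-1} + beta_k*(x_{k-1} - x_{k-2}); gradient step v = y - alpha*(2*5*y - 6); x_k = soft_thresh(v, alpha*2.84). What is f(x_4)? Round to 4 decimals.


FISTA on f(x) = 5*x^2 - 6*x + 2.84*|x|
L = 10, alpha = 0.0603
Iteration 1: beta = 0.0, y = 0.5071 + 0.0*(0.5071 - 0.5071) = 0.5071
  grad(y) = -0.929, v = y - alpha*grad = 0.5631
  prox(v) = soft_thresh(0.5631, 0.1713) = 0.3919
Iteration 2: beta = 0.3333, y = 0.3919 + 0.3333*(0.3919 - 0.5071) = 0.3535
  grad(y) = -2.4654, v = y - alpha*grad = 0.5021
  prox(v) = soft_thresh(0.5021, 0.1713) = 0.3309
Iteration 3: beta = 0.5, y = 0.3309 + 0.5*(0.3309 - 0.3919) = 0.3004
  grad(y) = -2.9963, v = y - alpha*grad = 0.481
  prox(v) = soft_thresh(0.481, 0.1713) = 0.3098
Iteration 4: beta = 0.6, y = 0.3098 + 0.6*(0.3098 - 0.3309) = 0.2972
  grad(y) = -3.0285, v = y - alpha*grad = 0.4798
  prox(v) = soft_thresh(0.4798, 0.1713) = 0.3085
f(x_4) = 5*0.3085^2 - 6*0.3085 + 2.84*|0.3085| = -0.499


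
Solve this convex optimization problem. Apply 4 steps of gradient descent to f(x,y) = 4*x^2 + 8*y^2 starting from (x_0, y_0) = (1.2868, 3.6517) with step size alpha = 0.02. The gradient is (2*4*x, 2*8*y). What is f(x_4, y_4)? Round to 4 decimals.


Gradient descent on f(x,y) = 4*x^2 + 8*y^2.
Starting point: (1.2868, 3.6517), alpha = 0.02
Step 1: grad_x = 2*4*1.2868 = 10.2944, grad_y = 2*8*3.6517 = 58.4272
  x_1 = 1.2868 - 0.02*10.2944 = 1.0809
  y_1 = 3.6517 - 0.02*58.4272 = 2.4832
Step 2: grad_x = 2*4*1.0809 = 8.6473, grad_y = 2*8*2.4832 = 39.7305
  x_2 = 1.0809 - 0.02*8.6473 = 0.908
  y_2 = 2.4832 - 0.02*39.7305 = 1.6885
Step 3: grad_x = 2*4*0.908 = 7.2637, grad_y = 2*8*1.6885 = 27.0167
  x_3 = 0.908 - 0.02*7.2637 = 0.7627
  y_3 = 1.6885 - 0.02*27.0167 = 1.1482
Step 4: grad_x = 2*4*0.7627 = 6.1015, grad_y = 2*8*1.1482 = 18.3714
  x_4 = 0.7627 - 0.02*6.1015 = 0.6407
  y_4 = 1.1482 - 0.02*18.3714 = 0.7808
f(0.6407, 0.7808) = 4*0.6407^2 + 8*0.7808^2 = 6.5188


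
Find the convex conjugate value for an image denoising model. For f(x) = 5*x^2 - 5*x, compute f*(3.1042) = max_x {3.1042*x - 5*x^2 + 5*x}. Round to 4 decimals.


f*(y) = sup_x {y*x - a*x^2 - b*x} = sup_x {(y-b)*x - a*x^2}
FOC: (y - b) - 2a*x = 0 => x* = (y - b)/(2a)
x* = (3.1042 + 5)/(2*5) = 0.8104
f*(3.1042) = (y-b)^2/(4a) = (3.1042 + 5)^2/(4*5)
= 65.6781/20 = 3.2839


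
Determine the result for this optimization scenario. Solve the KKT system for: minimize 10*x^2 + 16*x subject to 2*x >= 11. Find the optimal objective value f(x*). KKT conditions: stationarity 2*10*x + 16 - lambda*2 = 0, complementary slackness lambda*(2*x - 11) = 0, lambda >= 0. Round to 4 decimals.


Step 1: Try lambda = 0 (constraint inactive).
x_unc = -16/(2*10) = -0.8
Check: 2*-0.8 = -1.6 < 11 -- violated!
Step 2: Constraint must be active: 2*x = 11
x* = 11/2 = 5.5
lambda = (2*10*5.5 + 16)/2 = 63.0
Step 3: Compute optimal value.
f(x*) = 10*5.5^2 + 16*5.5 = 390.5


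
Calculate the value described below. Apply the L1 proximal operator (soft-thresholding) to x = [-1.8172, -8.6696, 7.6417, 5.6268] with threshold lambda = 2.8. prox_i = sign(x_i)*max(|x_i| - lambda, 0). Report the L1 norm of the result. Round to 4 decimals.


Soft-thresholding with lambda = 2.8:
prox(-1.8172) = sign(-1.8172)*max(|-1.8172| - 2.8, 0) = 0.0
prox(-8.6696) = sign(-8.6696)*max(|-8.6696| - 2.8, 0) = -5.8696
prox(7.6417) = sign(7.6417)*max(|7.6417| - 2.8, 0) = 4.8417
prox(5.6268) = sign(5.6268)*max(|5.6268| - 2.8, 0) = 2.8268
prox(x) = [0.0, -5.8696, 4.8417, 2.8268]
||prox(x)||_1 = 0.0 + 5.8696 + 4.8417 + 2.8268 = 13.5381


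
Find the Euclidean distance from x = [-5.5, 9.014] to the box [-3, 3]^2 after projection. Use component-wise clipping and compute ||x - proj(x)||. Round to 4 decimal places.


Project each component onto [-3, 3].
clip(-5.5) = -3.0, clip(9.014) = 3.0
Projection = [-3.0, 3.0]
Squared diffs: [6.25, 36.1682]
Distance = sqrt(42.4182) = 6.5129


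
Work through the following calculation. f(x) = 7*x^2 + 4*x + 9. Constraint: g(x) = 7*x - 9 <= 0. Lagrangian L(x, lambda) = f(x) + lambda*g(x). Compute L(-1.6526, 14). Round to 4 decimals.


Step 1: Evaluate f(x).
f(-1.6526) = 7*(-1.6526)^2 + 4*(-1.6526) + 9 = 21.5072
Step 2: Evaluate g(x).
g(-1.6526) = 7*-1.6526 - 9 = -20.5682
Step 3: Compute Lagrangian.
L = 21.5072 + 14*-20.5682 = -266.4476


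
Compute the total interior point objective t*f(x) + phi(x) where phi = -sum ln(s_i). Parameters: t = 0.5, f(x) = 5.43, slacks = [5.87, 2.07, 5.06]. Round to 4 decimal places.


Step 1: Compute log-barrier.
ln values: [1.7699, 0.7275, 1.6214]
phi = -(1.7699 + 0.7275 + 1.6214) = -4.1188
Step 2: Compute augmented objective.
t*f(x) = 0.5*5.43 = 2.715
Total = 2.715 - 4.1188 = -1.4038


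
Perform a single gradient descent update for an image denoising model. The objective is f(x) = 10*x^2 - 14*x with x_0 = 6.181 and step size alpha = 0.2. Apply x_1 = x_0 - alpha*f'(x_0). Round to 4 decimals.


We compute the gradient at x_0 and apply the update.
f'(x) = 20*x - 14
f'(6.181) = 20*6.181 - 14 = 109.62
x_1 = 6.181 - 0.2*109.62 = -15.743


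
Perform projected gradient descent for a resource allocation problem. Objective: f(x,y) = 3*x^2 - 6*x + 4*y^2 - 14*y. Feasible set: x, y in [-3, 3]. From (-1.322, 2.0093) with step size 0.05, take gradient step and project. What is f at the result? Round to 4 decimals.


Step 1: Compute gradient at (-1.322, 2.0093).
grad_x = 2*3*-1.322 - 6 = -13.932
grad_y = 2*4*2.0093 - 14 = 2.0744
Step 2: Gradient step.
x_raw = -1.322 - 0.05*-13.932 = -0.6254
y_raw = 2.0093 - 0.05*2.0744 = 1.9056
Step 3: Project onto [-3, 3].
x_proj = clip(-0.6254) = -0.6254
y_proj = clip(1.9056) = 1.9056
Step 4: Evaluate f.
f(-0.6254, 1.9056) = -7.2274


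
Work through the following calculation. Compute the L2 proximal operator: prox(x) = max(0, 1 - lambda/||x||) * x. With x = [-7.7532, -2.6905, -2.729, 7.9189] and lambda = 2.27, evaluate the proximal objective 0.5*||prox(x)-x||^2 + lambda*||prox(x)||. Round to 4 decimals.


Step 1: Compute ||x||.
||x|| = 11.7264
Step 2: Compute scaling factor.
scale = max(0, 1 - 2.27/11.7264) = 0.8064
Step 3: prox(x) = [-6.2523, -2.1697, -2.2007, 6.386]
||prox(x)|| = 9.4564
Step 4: Proximal objective.
0.5*||prox-x||^2 = 2.5765
lambda*||prox|| = 21.466
Total = 24.0424


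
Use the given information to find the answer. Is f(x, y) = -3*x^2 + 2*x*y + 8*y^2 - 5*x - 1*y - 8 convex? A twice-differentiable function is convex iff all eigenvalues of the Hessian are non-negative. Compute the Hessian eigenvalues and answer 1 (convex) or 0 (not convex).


The Hessian of f(x,y) = -3*x^2 + 2*x*y + 8*y^2 - 5*x - 1*y - 8 is:
H = [[-6, 2], [2, 16]]
Trace = -6 + 16 = 10
Determinant = -6*16 - (2)^2 = -100
Discriminant = (10)^2 - 4*-100 = 500.0
Eigenvalues: lambda_1 = -6.1803, lambda_2 = 16.1803
The function is not convex.

0
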